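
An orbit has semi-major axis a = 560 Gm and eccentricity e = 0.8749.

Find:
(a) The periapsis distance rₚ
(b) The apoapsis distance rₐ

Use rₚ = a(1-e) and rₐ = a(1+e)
a = 560 Gm = 5.6 × 10^11 m
e = 0.8749:  1 − e = 0.1251,  1 + e = 1.8749
(a) rₚ = a(1 − e) = 5.6 × 10^11 m × 0.1251 = 7.0056 × 10^10 m ≈ 70.06 Gm
(b) rₐ = a(1 + e) = 5.6 × 10^11 m × 1.8749 = 1.04994 × 10^12 m ≈ 1.05 Tm

Final answer:
(a) rₚ = 70.06 Gm
(b) rₐ = 1.05 Tm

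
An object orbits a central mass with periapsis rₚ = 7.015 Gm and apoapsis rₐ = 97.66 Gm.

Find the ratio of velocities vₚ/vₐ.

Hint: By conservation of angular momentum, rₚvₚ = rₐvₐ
rₚ = 7.015 Gm = 7.015 × 10^9 m
rₐ = 97.66 Gm = 9.766 × 10^10 m
rₚvₚ = rₐvₐ  ⇒  vₚ/vₐ = rₐ/rₚ
vₚ/vₐ = (9.766 × 10^10) / (7.015 × 10^9) = 13.9216

Final answer: vₚ/vₐ = 13.92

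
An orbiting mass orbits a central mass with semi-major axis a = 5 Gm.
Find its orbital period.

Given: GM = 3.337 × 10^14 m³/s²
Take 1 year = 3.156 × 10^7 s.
a = 5 Gm = 5 × 10^9 m
GM = 3.337 × 10^14 m³/s²
a³ = 1.25 × 10^29 m³
T = 2π √(a³/GM) = 2π √((1.25 × 10^29) / (3.337 × 10^14)) = 2π × 1.93543 × 10^7 s
T = 1.21606 × 10^8 s ≈ 3.853 years

Final answer: 3.853 years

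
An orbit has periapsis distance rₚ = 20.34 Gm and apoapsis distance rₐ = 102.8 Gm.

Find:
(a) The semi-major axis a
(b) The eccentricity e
rₚ = 20.34 Gm = 2.034 × 10^10 m
rₐ = 102.8 Gm = 1.028 × 10^11 m
(a) a = (rₚ + rₐ)/2 = 6.157 × 10^10 m ≈ 61.57 Gm
(b) e = (rₐ − rₚ)/(rₐ + rₚ) = (8.246 × 10^10) / (1.2314 × 10^11) = 0.669644

Final answer:
(a) a = 61.57 Gm
(b) e = 0.6696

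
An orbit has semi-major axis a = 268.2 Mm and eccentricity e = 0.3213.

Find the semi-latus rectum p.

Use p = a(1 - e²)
a = 268.2 Mm = 2.682 × 10^8 m
e = 0.3213,  e² = 0.103234,  1 − e² = 0.896766
p = a(1 − e²) = 2.682 × 10^8 m × 0.896766 = 2.40513 × 10^8 m ≈ 240.5 Mm

Final answer: p = 240.5 Mm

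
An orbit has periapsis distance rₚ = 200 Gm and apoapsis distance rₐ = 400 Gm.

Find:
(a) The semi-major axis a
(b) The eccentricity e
rₚ = 200 Gm = 2 × 10^11 m
rₐ = 400 Gm = 4 × 10^11 m
(a) a = (rₚ + rₐ)/2 = 3 × 10^11 m ≈ 300 Gm
(b) e = (rₐ − rₚ)/(rₐ + rₚ) = (2 × 10^11) / (6 × 10^11) = 0.333333

Final answer:
(a) a = 300 Gm
(b) e = 0.3333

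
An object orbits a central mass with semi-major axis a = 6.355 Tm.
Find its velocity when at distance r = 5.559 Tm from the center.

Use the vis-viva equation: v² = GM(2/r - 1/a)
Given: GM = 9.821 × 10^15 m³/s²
a = 6.355 Tm = 6.355 × 10^12 m
r = 5.559 Tm = 5.559 × 10^12 m
GM = 9.821 × 10^15 m³/s²
2/r − 1/a = 3.59777 × 10^-13 − 1.57356 × 10^-13 = 2.02421 × 10^-13 m⁻¹
v² = GM (2/r − 1/a) = 1987.97 m²/s²
v = 44.5867 m/s ≈ 44.59 m/s

Final answer: 44.59 m/s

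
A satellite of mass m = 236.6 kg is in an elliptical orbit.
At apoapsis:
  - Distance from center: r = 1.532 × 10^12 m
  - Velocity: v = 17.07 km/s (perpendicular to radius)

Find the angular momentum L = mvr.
r = 1.532 × 10^12 m
v = 17.07 km/s = 17070 m/s
vr = 17070 × 1.532 × 10^12 = 2.61512 × 10^16 m²/s
L = m × vr = 236.6 × 2.61512 × 10^16 = 6.18738 × 10^18 kg·m²/s ≈ 6.187 × 10^18 kg·m²/s

Final answer: L = 6.187 × 10^18 kg·m²/s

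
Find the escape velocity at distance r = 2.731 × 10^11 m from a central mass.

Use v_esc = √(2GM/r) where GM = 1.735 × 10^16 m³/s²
r = 2.731 × 10^11 m
GM = 1.735 × 10^16 m³/s²
2GM/r = 2 × (1.735 × 10^16) / (2.731 × 10^11) = 127060 m²/s²
v_esc = √(2GM/r) = 356.454 m/s ≈ 356.5 m/s

Final answer: 356.5 m/s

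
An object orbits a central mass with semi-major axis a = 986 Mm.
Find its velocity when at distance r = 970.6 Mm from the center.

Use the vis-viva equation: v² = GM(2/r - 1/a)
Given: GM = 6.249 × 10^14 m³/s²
a = 986 Mm = 9.86 × 10^8 m
r = 970.6 Mm = 9.706 × 10^8 m
GM = 6.249 × 10^14 m³/s²
2/r − 1/a = 2.06058 × 10^-9 − 1.0142 × 10^-9 = 1.04638 × 10^-9 m⁻¹
v² = GM (2/r − 1/a) = 653884 m²/s²
v = 808.631 m/s ≈ 808.6 m/s

Final answer: 808.6 m/s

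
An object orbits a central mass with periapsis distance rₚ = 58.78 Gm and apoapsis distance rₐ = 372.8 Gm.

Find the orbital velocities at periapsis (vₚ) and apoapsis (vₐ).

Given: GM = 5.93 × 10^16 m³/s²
rₚ = 58.78 Gm = 5.878 × 10^10 m
rₐ = 372.8 Gm = 3.728 × 10^11 m
GM = 5.93 × 10^16 m³/s²
a = (rₚ + rₐ)/2 = 2.1579 × 10^11 m
Vis-viva: v² = GM (2/r − 1/a)
vₚ² = 5.93 × 10^16 × (3.40252 × 10^-11 − 4.63414 × 10^-12) = 1.74289 × 10^6 m²/s²
vₚ = 1320.19 m/s ≈ 1.32 km/s
vₐ² = 5.93 × 10^16 × (5.36481 × 10^-12 − 4.63414 × 10^-12) = 43328.8 m²/s²
vₐ = 208.156 m/s ≈ 208.2 m/s

Final answer: vₚ = 1.32 km/s, vₐ = 208.2 m/s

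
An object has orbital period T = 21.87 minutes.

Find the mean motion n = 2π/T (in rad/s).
T = 21.87 minutes = 1312.2 s
n = 2π / 1312.2 s = 0.00478828 rad/s ≈ 0.004788 rad/s

Final answer: n = 0.004788 rad/s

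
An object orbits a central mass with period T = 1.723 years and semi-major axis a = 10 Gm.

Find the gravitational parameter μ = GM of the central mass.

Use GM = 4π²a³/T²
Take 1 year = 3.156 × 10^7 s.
T = 1.723 years = 5.43779 × 10^7 s
a = 10 Gm = 1 × 10^10 m
a³ = 1 × 10^30 m³
T² = 2.95695 × 10^15 s²
GM = 4π² × (1 × 10^30) / (2.95695 × 10^15) = 1.3351 × 10^16 m³/s²
GM ≈ 1.335 × 10^16 m³/s²

Final answer: GM = 1.335 × 10^16 m³/s²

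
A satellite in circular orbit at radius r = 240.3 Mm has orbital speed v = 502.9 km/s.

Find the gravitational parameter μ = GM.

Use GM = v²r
r = 240.3 Mm = 2.403 × 10^8 m
v = 502.9 km/s = 502900 m/s
v² = 2.52908 × 10^11 m²/s²
GM = v²r = 2.52908 × 10^11 × 2.403 × 10^8 = 6.07739 × 10^19 m³/s²
GM ≈ 6.077 × 10^19 m³/s²

Final answer: GM = 6.077 × 10^19 m³/s²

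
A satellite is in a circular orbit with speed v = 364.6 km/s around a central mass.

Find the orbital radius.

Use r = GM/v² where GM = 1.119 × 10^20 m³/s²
v = 364.6 km/s = 364600 m/s
GM = 1.119 × 10^20 m³/s²
v² = 1.32933 × 10^11 m²/s²
r = GM/v² = (1.119 × 10^20) / (1.32933 × 10^11) = 8.41776 × 10^8 m ≈ 841.8 Mm

Final answer: 841.8 Mm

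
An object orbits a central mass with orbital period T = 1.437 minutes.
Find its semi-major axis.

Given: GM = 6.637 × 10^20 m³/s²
T = 1.437 minutes = 86.22 s
GM = 6.637 × 10^20 m³/s²
Kepler's third law: a³ = GM T² / (4π²)
T² = 7433.89 s²
a³ = (6.637 × 10^20) × 7433.89 / (4π²) = 1.24976 × 10^23 m³
a = (a³)^(1/3) = 4.99969 × 10^7 m ≈ 50 Mm

Final answer: 50 Mm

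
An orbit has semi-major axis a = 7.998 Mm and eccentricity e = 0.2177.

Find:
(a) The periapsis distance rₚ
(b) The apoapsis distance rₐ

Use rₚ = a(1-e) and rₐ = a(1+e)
a = 7.998 Mm = 7.998 × 10^6 m
e = 0.2177:  1 − e = 0.7823,  1 + e = 1.2177
(a) rₚ = a(1 − e) = 7.998 × 10^6 m × 0.7823 = 6.25684 × 10^6 m ≈ 6.257 Mm
(b) rₐ = a(1 + e) = 7.998 × 10^6 m × 1.2177 = 9.73916 × 10^6 m ≈ 9.739 Mm

Final answer:
(a) rₚ = 6.257 Mm
(b) rₐ = 9.739 Mm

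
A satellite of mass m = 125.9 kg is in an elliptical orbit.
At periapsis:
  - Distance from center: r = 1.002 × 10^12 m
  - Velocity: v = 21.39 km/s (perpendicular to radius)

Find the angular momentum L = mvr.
r = 1.002 × 10^12 m
v = 21.39 km/s = 21390 m/s
vr = 21390 × 1.002 × 10^12 = 2.14328 × 10^16 m²/s
L = m × vr = 125.9 × 2.14328 × 10^16 = 2.69839 × 10^18 kg·m²/s ≈ 2.698 × 10^18 kg·m²/s

Final answer: L = 2.698 × 10^18 kg·m²/s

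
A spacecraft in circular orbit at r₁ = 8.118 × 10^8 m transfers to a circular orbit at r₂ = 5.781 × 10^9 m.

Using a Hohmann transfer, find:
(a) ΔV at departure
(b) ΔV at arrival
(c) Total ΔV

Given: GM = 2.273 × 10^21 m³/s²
r₁ = 8.118 × 10^8 m
r₂ = 5.781 × 10^9 m
GM = 2.273 × 10^21 m³/s²
Transfer ellipse: a_t = (r₁ + r₂)/2 = 3.2964 × 10^9 m
Circular speed at r₁: v₁ = √(GM/r₁) = 1.67331 × 10^6 m/s
Transfer speed at r₁ (periapsis): v₁ₜ = √(GM(2/r₁ − 1/a_t)) = 2.21593 × 10^6 m/s
(a) ΔV₁ = v₁ₜ − v₁ = 542628 m/s ≈ 542.6 km/s
Circular speed at r₂: v₂ = √(GM/r₂) = 627044 m/s
Transfer speed at r₂ (apoapsis): v₂ₜ = √(GM(2/r₂ − 1/a_t)) = 311174 m/s
(b) ΔV₂ = v₂ − v₂ₜ = 315871 m/s ≈ 315.9 km/s
(c) ΔV_total = ΔV₁ + ΔV₂ = 858499 m/s ≈ 858.5 km/s

Final answer:
(a) ΔV₁ = 542.6 km/s
(b) ΔV₂ = 315.9 km/s
(c) ΔV_total = 858.5 km/s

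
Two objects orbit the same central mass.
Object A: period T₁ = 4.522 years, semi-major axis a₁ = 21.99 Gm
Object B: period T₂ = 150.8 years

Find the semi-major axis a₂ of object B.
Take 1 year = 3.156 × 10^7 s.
T₁ = 4.522 years = 1.42714 × 10^8 s
T₂ = 150.8 years = 4.75925 × 10^9 s
a₁ = 21.99 Gm = 2.199 × 10^10 m
Kepler's third law: (T₂/T₁)² = (a₂/a₁)³  ⇒  a₂ = a₁ (T₂/T₁)^(2/3)
T₂/T₁ = 33.3481
(T₂/T₁)^(2/3) = 10.3605
a₂ = 2.199 × 10^10 m × 10.3605 = 2.27827 × 10^11 m ≈ 227.8 Gm

Final answer: a₂ = 227.8 Gm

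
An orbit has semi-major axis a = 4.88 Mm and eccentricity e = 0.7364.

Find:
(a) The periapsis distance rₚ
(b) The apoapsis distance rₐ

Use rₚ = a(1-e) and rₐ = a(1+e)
a = 4.88 Mm = 4.88 × 10^6 m
e = 0.7364:  1 − e = 0.2636,  1 + e = 1.7364
(a) rₚ = a(1 − e) = 4.88 × 10^6 m × 0.2636 = 1.28637 × 10^6 m ≈ 1.286 Mm
(b) rₐ = a(1 + e) = 4.88 × 10^6 m × 1.7364 = 8.47363 × 10^6 m ≈ 8.474 Mm

Final answer:
(a) rₚ = 1.286 Mm
(b) rₐ = 8.474 Mm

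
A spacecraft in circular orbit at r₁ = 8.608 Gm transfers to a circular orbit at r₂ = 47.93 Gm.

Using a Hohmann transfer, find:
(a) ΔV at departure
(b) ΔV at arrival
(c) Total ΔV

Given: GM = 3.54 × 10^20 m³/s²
r₁ = 8.608 Gm = 8.608 × 10^9 m
r₂ = 47.93 Gm = 4.793 × 10^10 m
GM = 3.54 × 10^20 m³/s²
Transfer ellipse: a_t = (r₁ + r₂)/2 = 2.8269 × 10^10 m
Circular speed at r₁: v₁ = √(GM/r₁) = 202792 m/s
Transfer speed at r₁ (periapsis): v₁ₜ = √(GM(2/r₁ − 1/a_t)) = 264058 m/s
(a) ΔV₁ = v₁ₜ − v₁ = 61265.9 m/s ≈ 61.27 km/s
Circular speed at r₂: v₂ = √(GM/r₂) = 85940.5 m/s
Transfer speed at r₂ (apoapsis): v₂ₜ = √(GM(2/r₂ − 1/a_t)) = 47423.5 m/s
(b) ΔV₂ = v₂ − v₂ₜ = 38517 m/s ≈ 38.52 km/s
(c) ΔV_total = ΔV₁ + ΔV₂ = 99782.9 m/s ≈ 99.78 km/s

Final answer:
(a) ΔV₁ = 61.27 km/s
(b) ΔV₂ = 38.52 km/s
(c) ΔV_total = 99.78 km/s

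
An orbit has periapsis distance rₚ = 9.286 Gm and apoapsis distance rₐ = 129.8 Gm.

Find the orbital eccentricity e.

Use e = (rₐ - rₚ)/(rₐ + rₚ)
rₚ = 9.286 Gm = 9.286 × 10^9 m
rₐ = 129.8 Gm = 1.298 × 10^11 m
rₐ − rₚ = 1.20514 × 10^11 m
rₐ + rₚ = 1.39086 × 10^11 m
e = (rₐ − rₚ)/(rₐ + rₚ) = 0.866471

Final answer: e = 0.8665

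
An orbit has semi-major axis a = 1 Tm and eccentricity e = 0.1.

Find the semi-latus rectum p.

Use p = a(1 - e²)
a = 1 Tm = 1 × 10^12 m
e = 0.1,  e² = 0.01,  1 − e² = 0.99
p = a(1 − e²) = 1 × 10^12 m × 0.99 = 9.9 × 10^11 m ≈ 990 Gm

Final answer: p = 990 Gm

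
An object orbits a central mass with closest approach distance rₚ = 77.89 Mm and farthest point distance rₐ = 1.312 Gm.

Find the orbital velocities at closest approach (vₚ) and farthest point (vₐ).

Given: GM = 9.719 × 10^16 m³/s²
rₚ = 77.89 Mm = 7.789 × 10^7 m
rₐ = 1.312 Gm = 1.312 × 10^9 m
GM = 9.719 × 10^16 m³/s²
a = (rₚ + rₐ)/2 = 6.94945 × 10^8 m
Vis-viva: v² = GM (2/r − 1/a)
vₚ² = 9.719 × 10^16 × (2.56772 × 10^-8 − 1.43896 × 10^-9) = 2.35572 × 10^9 m²/s²
vₚ = 48535.7 m/s ≈ 48.54 km/s
vₐ² = 9.719 × 10^16 × (1.52439 × 10^-9 − 1.43896 × 10^-9) = 8.30269 × 10^6 m²/s²
vₐ = 2881.44 m/s ≈ 2.881 km/s

Final answer: vₚ = 48.54 km/s, vₐ = 2.881 km/s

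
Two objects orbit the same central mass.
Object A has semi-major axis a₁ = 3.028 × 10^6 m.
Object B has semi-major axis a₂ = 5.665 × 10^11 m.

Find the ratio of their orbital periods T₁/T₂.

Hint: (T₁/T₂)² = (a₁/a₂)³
a₁ = 3.028 × 10^6 m
a₂ = 5.665 × 10^11 m
a₁/a₂ = 5.3451 × 10^-6
T₁/T₂ = (a₁/a₂)^(3/2) = (5.3451 × 10^-6)^1.5 = 1.23576 × 10^-8

Final answer: T₁/T₂ = 1.236 × 10^-8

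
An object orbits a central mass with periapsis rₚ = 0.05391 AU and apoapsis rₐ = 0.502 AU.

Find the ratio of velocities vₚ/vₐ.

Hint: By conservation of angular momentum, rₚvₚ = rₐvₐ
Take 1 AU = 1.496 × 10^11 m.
rₚ = 0.05391 AU = 8.06494 × 10^9 m
rₐ = 0.502 AU = 7.50992 × 10^10 m
rₚvₚ = rₐvₐ  ⇒  vₚ/vₐ = rₐ/rₚ
vₚ/vₐ = (7.50992 × 10^10) / (8.06494 × 10^9) = 9.31182

Final answer: vₚ/vₐ = 9.312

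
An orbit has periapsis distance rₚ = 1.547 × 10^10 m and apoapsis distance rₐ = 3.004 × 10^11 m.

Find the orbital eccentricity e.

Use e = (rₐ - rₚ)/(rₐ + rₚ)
rₚ = 1.547 × 10^10 m
rₐ = 3.004 × 10^11 m
rₐ − rₚ = 2.8493 × 10^11 m
rₐ + rₚ = 3.1587 × 10^11 m
e = (rₐ − rₚ)/(rₐ + rₚ) = 0.902048

Final answer: e = 0.902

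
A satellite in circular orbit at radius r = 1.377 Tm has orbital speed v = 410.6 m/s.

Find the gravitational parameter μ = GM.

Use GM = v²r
r = 1.377 Tm = 1.377 × 10^12 m
v = 410.6 m/s
v² = 168592 m²/s²
GM = v²r = 168592 × 1.377 × 10^12 = 2.32152 × 10^17 m³/s²
GM ≈ 2.322 × 10^17 m³/s²

Final answer: GM = 2.322 × 10^17 m³/s²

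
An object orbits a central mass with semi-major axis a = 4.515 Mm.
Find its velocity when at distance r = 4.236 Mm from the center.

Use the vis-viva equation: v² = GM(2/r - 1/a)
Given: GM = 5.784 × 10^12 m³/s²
a = 4.515 Mm = 4.515 × 10^6 m
r = 4.236 Mm = 4.236 × 10^6 m
GM = 5.784 × 10^12 m³/s²
2/r − 1/a = 4.72144 × 10^-7 − 2.21484 × 10^-7 = 2.5066 × 10^-7 m⁻¹
v² = GM (2/r − 1/a) = 1.44982 × 10^6 m²/s²
v = 1204.08 m/s ≈ 1.204 km/s

Final answer: 1.204 km/s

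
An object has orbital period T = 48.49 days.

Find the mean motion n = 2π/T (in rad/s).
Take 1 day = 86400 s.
T = 48.49 days = 4.18954 × 10^6 s
n = 2π / (4.18954 × 10^6 s) = 1.49973 × 10^-6 rad/s ≈ 1.5 × 10^-6 rad/s

Final answer: n = 1.5 × 10^-6 rad/s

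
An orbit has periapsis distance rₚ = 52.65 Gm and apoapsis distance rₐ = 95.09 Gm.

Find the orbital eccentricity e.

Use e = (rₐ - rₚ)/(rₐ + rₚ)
rₚ = 52.65 Gm = 5.265 × 10^10 m
rₐ = 95.09 Gm = 9.509 × 10^10 m
rₐ − rₚ = 4.244 × 10^10 m
rₐ + rₚ = 1.4774 × 10^11 m
e = (rₐ − rₚ)/(rₐ + rₚ) = 0.287261

Final answer: e = 0.2873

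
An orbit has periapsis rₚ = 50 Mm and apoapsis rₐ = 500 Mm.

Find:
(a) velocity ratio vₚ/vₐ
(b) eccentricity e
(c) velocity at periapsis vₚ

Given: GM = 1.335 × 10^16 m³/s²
rₚ = 50 Mm = 5 × 10^7 m
rₐ = 500 Mm = 5 × 10^8 m
GM = 1.335 × 10^16 m³/s²
a = (rₚ + rₐ)/2 = 2.75 × 10^8 m
e = (rₐ − rₚ)/(rₐ + rₚ) = (4.5 × 10^8) / (5.5 × 10^8) = 0.818182
(a) vₚ/vₐ = rₐ/rₚ (angular momentum) = (5 × 10^8) / (5 × 10^7) = 10 ≈ 10
(b) e = 0.818182 ≈ 0.8182
(c) vₚ² = GM (2/rₚ − 1/a) = 1.335 × 10^16 × (4 × 10^-8 − 3.63636 × 10^-9) = 4.85455 × 10^8 m²/s²;  vₚ = 22033 m/s ≈ 22.03 km/s

Final answer:
(a) velocity ratio vₚ/vₐ = 10
(b) eccentricity e = 0.8182
(c) velocity at periapsis vₚ = 22.03 km/s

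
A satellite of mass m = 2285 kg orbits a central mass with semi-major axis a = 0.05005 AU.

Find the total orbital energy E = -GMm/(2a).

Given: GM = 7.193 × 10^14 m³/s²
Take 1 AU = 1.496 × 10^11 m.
a = 0.05005 AU = 7.48748 × 10^9 m
GM = 7.193 × 10^14 m³/s²
2a = 1.4975 × 10^10 m
GMm = 7.193 × 10^14 × 2285 = 1.6436 × 10^18 m³·kg/s²
E = −GMm/(2a) = -1.09757 × 10^8 J ≈ -109.8 MJ

Final answer: -109.8 MJ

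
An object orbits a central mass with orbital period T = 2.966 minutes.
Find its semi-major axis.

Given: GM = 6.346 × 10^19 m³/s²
T = 2.966 minutes = 177.96 s
GM = 6.346 × 10^19 m³/s²
Kepler's third law: a³ = GM T² / (4π²)
T² = 31669.8 s²
a³ = (6.346 × 10^19) × 31669.8 / (4π²) = 5.09079 × 10^22 m³
a = (a³)^(1/3) = 3.7062 × 10^7 m ≈ 37.06 Mm

Final answer: 37.06 Mm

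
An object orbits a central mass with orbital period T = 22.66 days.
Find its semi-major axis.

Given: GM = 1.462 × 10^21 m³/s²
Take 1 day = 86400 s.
T = 22.66 days = 1.95782 × 10^6 s
GM = 1.462 × 10^21 m³/s²
Kepler's third law: a³ = GM T² / (4π²)
T² = 3.83307 × 10^12 s²
a³ = (1.462 × 10^21) × (3.83307 × 10^12) / (4π²) = 1.4195 × 10^32 m³
a = (a³)^(1/3) = 5.21649 × 10^10 m ≈ 52.16 Gm

Final answer: 52.16 Gm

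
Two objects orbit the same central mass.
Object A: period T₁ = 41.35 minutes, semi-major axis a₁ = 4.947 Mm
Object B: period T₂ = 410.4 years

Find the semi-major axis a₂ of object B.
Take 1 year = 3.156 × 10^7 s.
T₁ = 41.35 minutes = 2481 s
T₂ = 410.4 years = 1.29522 × 10^10 s
a₁ = 4.947 Mm = 4.947 × 10^6 m
Kepler's third law: (T₂/T₁)² = (a₂/a₁)³  ⇒  a₂ = a₁ (T₂/T₁)^(2/3)
T₂/T₁ = 5.22057 × 10^6
(T₂/T₁)^(2/3) = 30093.9
a₂ = 4.947 × 10^6 m × 30093.9 = 1.48874 × 10^11 m ≈ 148.9 Gm

Final answer: a₂ = 148.9 Gm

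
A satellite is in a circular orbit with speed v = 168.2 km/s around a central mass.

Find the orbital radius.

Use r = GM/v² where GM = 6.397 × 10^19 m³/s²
v = 168.2 km/s = 168200 m/s
GM = 6.397 × 10^19 m³/s²
v² = 2.82912 × 10^10 m²/s²
r = GM/v² = (6.397 × 10^19) / (2.82912 × 10^10) = 2.26112 × 10^9 m ≈ 2.261 Gm

Final answer: 2.261 Gm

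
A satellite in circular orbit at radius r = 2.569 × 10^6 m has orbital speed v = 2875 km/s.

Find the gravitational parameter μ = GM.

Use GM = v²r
r = 2.569 × 10^6 m
v = 2875 km/s = 2.875 × 10^6 m/s
v² = 8.26562 × 10^12 m²/s²
GM = v²r = 8.26562 × 10^12 × 2.569 × 10^6 = 2.12344 × 10^19 m³/s²
GM ≈ 2.123 × 10^19 m³/s²

Final answer: GM = 2.123 × 10^19 m³/s²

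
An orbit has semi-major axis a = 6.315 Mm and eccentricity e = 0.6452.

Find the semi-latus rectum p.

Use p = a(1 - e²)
a = 6.315 Mm = 6.315 × 10^6 m
e = 0.6452,  e² = 0.416283,  1 − e² = 0.583717
p = a(1 − e²) = 6.315 × 10^6 m × 0.583717 = 3.68617 × 10^6 m ≈ 3.686 Mm

Final answer: p = 3.686 Mm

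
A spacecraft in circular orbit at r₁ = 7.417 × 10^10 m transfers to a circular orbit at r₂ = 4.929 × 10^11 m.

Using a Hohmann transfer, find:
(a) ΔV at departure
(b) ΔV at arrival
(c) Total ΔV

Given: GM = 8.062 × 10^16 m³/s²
r₁ = 7.417 × 10^10 m
r₂ = 4.929 × 10^11 m
GM = 8.062 × 10^16 m³/s²
Transfer ellipse: a_t = (r₁ + r₂)/2 = 2.83535 × 10^11 m
Circular speed at r₁: v₁ = √(GM/r₁) = 1042.57 m/s
Transfer speed at r₁ (periapsis): v₁ₜ = √(GM(2/r₁ − 1/a_t)) = 1374.62 m/s
(a) ΔV₁ = v₁ₜ − v₁ = 332.047 m/s ≈ 332 m/s
Circular speed at r₂: v₂ = √(GM/r₂) = 404.429 m/s
Transfer speed at r₂ (apoapsis): v₂ₜ = √(GM(2/r₂ − 1/a_t)) = 206.849 m/s
(b) ΔV₂ = v₂ − v₂ₜ = 197.58 m/s ≈ 197.6 m/s
(c) ΔV_total = ΔV₁ + ΔV₂ = 529.627 m/s ≈ 529.6 m/s

Final answer:
(a) ΔV₁ = 332 m/s
(b) ΔV₂ = 197.6 m/s
(c) ΔV_total = 529.6 m/s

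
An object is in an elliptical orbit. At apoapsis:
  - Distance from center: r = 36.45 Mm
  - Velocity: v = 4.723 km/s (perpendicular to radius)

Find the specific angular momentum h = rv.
r = 36.45 Mm = 3.645 × 10^7 m
v = 4.723 km/s = 4723 m/s
h = rv = 3.645 × 10^7 × 4723 = 1.72153 × 10^11 m²/s ≈ 1.722 × 10^11 m²/s

Final answer: h = 1.722 × 10^11 m²/s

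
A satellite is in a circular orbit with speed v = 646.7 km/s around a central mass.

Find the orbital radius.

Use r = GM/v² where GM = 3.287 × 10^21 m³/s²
v = 646.7 km/s = 646700 m/s
GM = 3.287 × 10^21 m³/s²
v² = 4.18221 × 10^11 m²/s²
r = GM/v² = (3.287 × 10^21) / (4.18221 × 10^11) = 7.85948 × 10^9 m ≈ 7.859 × 10^9 m

Final answer: 7.859 × 10^9 m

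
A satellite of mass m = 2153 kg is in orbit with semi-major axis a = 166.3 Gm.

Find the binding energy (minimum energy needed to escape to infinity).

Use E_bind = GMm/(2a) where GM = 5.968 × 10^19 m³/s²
a = 166.3 Gm = 1.663 × 10^11 m
GM = 5.968 × 10^19 m³/s²
m = 2153 kg
GMm = 5.968 × 10^19 × 2153 = 1.28491 × 10^23 m³·kg/s²
2a = 3.326 × 10^11 m
E_bind = GMm/(2a) = 3.86323 × 10^11 J ≈ 386.3 GJ

Final answer: 386.3 GJ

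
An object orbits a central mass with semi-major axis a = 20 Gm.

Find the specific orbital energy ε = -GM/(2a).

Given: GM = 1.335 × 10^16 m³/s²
a = 20 Gm = 2 × 10^10 m
GM = 1.335 × 10^16 m³/s²
2a = 4 × 10^10 m
ε = −GM/(2a) = -333750 J/kg ≈ -333.8 kJ/kg

Final answer: -333.8 kJ/kg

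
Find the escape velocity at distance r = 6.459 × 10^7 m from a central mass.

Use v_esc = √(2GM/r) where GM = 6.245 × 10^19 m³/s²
r = 6.459 × 10^7 m
GM = 6.245 × 10^19 m³/s²
2GM/r = 2 × (6.245 × 10^19) / (6.459 × 10^7) = 1.93374 × 10^12 m²/s²
v_esc = √(2GM/r) = 1.39059 × 10^6 m/s ≈ 1391 km/s

Final answer: 1391 km/s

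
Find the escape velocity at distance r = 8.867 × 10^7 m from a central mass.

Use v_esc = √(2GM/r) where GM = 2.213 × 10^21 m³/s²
r = 8.867 × 10^7 m
GM = 2.213 × 10^21 m³/s²
2GM/r = 2 × (2.213 × 10^21) / (8.867 × 10^7) = 4.99154 × 10^13 m²/s²
v_esc = √(2GM/r) = 7.06508 × 10^6 m/s ≈ 7065 km/s

Final answer: 7065 km/s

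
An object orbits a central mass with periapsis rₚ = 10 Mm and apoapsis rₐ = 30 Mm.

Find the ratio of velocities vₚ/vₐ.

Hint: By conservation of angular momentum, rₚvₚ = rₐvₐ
rₚ = 10 Mm = 1 × 10^7 m
rₐ = 30 Mm = 3 × 10^7 m
rₚvₚ = rₐvₐ  ⇒  vₚ/vₐ = rₐ/rₚ
vₚ/vₐ = (3 × 10^7) / (1 × 10^7) = 3

Final answer: vₚ/vₐ = 3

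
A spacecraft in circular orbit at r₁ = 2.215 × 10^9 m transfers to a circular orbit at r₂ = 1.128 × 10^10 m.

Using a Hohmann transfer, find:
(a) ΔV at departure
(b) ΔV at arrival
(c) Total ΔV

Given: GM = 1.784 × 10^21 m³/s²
r₁ = 2.215 × 10^9 m
r₂ = 1.128 × 10^10 m
GM = 1.784 × 10^21 m³/s²
Transfer ellipse: a_t = (r₁ + r₂)/2 = 6.7475 × 10^9 m
Circular speed at r₁: v₁ = √(GM/r₁) = 897451 m/s
Transfer speed at r₁ (periapsis): v₁ₜ = √(GM(2/r₁ − 1/a_t)) = 1.16036 × 10^6 m/s
(a) ΔV₁ = v₁ₜ − v₁ = 262912 m/s ≈ 262.9 km/s
Circular speed at r₂: v₂ = √(GM/r₂) = 397688 m/s
Transfer speed at r₂ (apoapsis): v₂ₜ = √(GM(2/r₂ − 1/a_t)) = 227855 m/s
(b) ΔV₂ = v₂ − v₂ₜ = 169833 m/s ≈ 169.8 km/s
(c) ΔV_total = ΔV₁ + ΔV₂ = 432745 m/s ≈ 432.7 km/s

Final answer:
(a) ΔV₁ = 262.9 km/s
(b) ΔV₂ = 169.8 km/s
(c) ΔV_total = 432.7 km/s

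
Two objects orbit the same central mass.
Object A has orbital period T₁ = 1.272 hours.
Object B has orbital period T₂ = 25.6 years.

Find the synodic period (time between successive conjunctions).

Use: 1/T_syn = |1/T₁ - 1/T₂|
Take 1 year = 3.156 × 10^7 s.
T₁ = 1.272 hours = 4579.2 s
T₂ = 25.6 years = 8.07936 × 10^8 s
1/T₁ = 0.000218379 s⁻¹
1/T₂ = 1.23772 × 10^-9 s⁻¹
|1/T₁ − 1/T₂| = 0.000218378 s⁻¹
T_syn = 1 / |1/T₁ − 1/T₂| = 4579.23 s ≈ 1.272 hours

Final answer: T_syn = 1.272 hours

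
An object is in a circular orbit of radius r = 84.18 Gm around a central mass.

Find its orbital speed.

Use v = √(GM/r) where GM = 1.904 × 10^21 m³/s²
r = 84.18 Gm = 8.418 × 10^10 m
GM = 1.904 × 10^21 m³/s²
GM/r = (1.904 × 10^21) / (8.418 × 10^10) = 2.26182 × 10^10 m²/s²
v = √(GM/r) = 150393 m/s ≈ 150.4 km/s

Final answer: 150.4 km/s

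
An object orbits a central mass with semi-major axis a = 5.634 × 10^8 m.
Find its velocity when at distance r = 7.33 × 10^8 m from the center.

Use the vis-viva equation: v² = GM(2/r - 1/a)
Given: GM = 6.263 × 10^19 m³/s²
a = 5.634 × 10^8 m
r = 7.33 × 10^8 m
GM = 6.263 × 10^19 m³/s²
2/r − 1/a = 2.72851 × 10^-9 − 1.77494 × 10^-9 = 9.53575 × 10^-10 m⁻¹
v² = GM (2/r − 1/a) = 5.97224 × 10^10 m²/s²
v = 244382 m/s ≈ 244.4 km/s

Final answer: 244.4 km/s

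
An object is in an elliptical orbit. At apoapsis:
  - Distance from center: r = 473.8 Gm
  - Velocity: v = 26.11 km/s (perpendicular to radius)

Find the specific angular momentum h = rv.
r = 473.8 Gm = 4.738 × 10^11 m
v = 26.11 km/s = 26110 m/s
h = rv = 4.738 × 10^11 × 26110 = 1.23709 × 10^16 m²/s ≈ 1.237 × 10^16 m²/s

Final answer: h = 1.237 × 10^16 m²/s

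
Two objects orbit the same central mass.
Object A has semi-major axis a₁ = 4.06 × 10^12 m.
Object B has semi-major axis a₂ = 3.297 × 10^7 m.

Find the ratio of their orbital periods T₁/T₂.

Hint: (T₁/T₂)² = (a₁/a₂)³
a₁ = 4.06 × 10^12 m
a₂ = 3.297 × 10^7 m
a₁/a₂ = 123142
T₁/T₂ = (a₁/a₂)^(3/2) = (123142)^1.5 = 4.32126 × 10^7

Final answer: T₁/T₂ = 4.321 × 10^7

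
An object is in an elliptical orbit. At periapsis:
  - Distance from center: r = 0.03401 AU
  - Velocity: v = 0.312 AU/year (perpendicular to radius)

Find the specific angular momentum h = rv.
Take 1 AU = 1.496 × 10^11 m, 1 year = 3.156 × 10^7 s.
r = 0.03401 AU = 5.0879 × 10^9 m
v = 0.312 AU/year = 1478.94 m/s
h = rv = 5.0879 × 10^9 × 1478.94 = 7.52467 × 10^12 m²/s ≈ 7.525 × 10^12 m²/s

Final answer: h = 7.525 × 10^12 m²/s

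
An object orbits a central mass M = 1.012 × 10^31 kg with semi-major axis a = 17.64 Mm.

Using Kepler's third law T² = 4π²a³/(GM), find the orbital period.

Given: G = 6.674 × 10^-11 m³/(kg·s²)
M = 1.012 × 10^31 kg
GM = G × M = 6.674 × 10^-11 × 1.012 × 10^31 = 6.75409 × 10^20 m³/s²
a = 17.64 Mm = 1.764 × 10^7 m
a³ = 5.48903 × 10^21 m³
T = 2π √(a³/GM) = 2π √((5.48903 × 10^21) / (6.75409 × 10^20)) = 2π × 2.85079 s
T = 17.912 s ≈ 17.91 seconds

Final answer: 17.91 seconds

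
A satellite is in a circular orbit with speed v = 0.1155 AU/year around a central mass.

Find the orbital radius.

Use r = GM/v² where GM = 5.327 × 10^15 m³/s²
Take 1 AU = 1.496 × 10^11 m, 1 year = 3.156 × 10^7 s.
v = 0.1155 AU/year = 547.49 m/s
GM = 5.327 × 10^15 m³/s²
v² = 299746 m²/s²
r = GM/v² = (5.327 × 10^15) / 299746 = 1.77717 × 10^10 m ≈ 0.1188 AU

Final answer: 0.1188 AU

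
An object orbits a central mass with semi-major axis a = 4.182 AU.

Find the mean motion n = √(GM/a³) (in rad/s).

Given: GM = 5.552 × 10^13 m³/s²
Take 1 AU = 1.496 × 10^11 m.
a = 4.182 AU = 6.25627 × 10^11 m
GM = 5.552 × 10^13 m³/s²
a³ = 2.44876 × 10^35 m³
GM/a³ = (5.552 × 10^13) / (2.44876 × 10^35) = 2.26727 × 10^-22 s⁻²
n = √(GM/a³) = 1.50574 × 10^-11 rad/s ≈ 1.506 × 10^-11 rad/s

Final answer: n = 1.506 × 10^-11 rad/s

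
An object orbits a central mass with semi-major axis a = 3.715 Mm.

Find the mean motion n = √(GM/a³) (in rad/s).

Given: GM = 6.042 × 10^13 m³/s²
a = 3.715 Mm = 3.715 × 10^6 m
GM = 6.042 × 10^13 m³/s²
a³ = 5.12716 × 10^19 m³
GM/a³ = (6.042 × 10^13) / (5.12716 × 10^19) = 1.17843 × 10^-6 s⁻²
n = √(GM/a³) = 0.00108556 rad/s ≈ 0.001086 rad/s

Final answer: n = 0.001086 rad/s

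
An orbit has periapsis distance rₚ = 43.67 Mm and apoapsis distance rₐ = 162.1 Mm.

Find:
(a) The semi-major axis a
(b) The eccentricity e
rₚ = 43.67 Mm = 4.367 × 10^7 m
rₐ = 162.1 Mm = 1.621 × 10^8 m
(a) a = (rₚ + rₐ)/2 = 1.02885 × 10^8 m ≈ 102.9 Mm
(b) e = (rₐ − rₚ)/(rₐ + rₚ) = (1.1843 × 10^8) / (2.0577 × 10^8) = 0.575546

Final answer:
(a) a = 102.9 Mm
(b) e = 0.5755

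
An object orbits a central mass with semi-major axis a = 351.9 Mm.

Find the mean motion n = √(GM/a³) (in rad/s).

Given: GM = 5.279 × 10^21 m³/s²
a = 351.9 Mm = 3.519 × 10^8 m
GM = 5.279 × 10^21 m³/s²
a³ = 4.3577 × 10^25 m³
GM/a³ = (5.279 × 10^21) / (4.3577 × 10^25) = 0.000121142 s⁻²
n = √(GM/a³) = 0.0110064 rad/s ≈ 0.01101 rad/s

Final answer: n = 0.01101 rad/s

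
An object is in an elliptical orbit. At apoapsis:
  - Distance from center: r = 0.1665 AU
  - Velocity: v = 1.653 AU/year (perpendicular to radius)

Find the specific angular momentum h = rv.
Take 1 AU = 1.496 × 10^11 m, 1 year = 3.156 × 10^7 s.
r = 0.1665 AU = 2.49084 × 10^10 m
v = 1.653 AU/year = 7835.51 m/s
h = rv = 2.49084 × 10^10 × 7835.51 = 1.9517 × 10^14 m²/s ≈ 1.952 × 10^14 m²/s

Final answer: h = 1.952 × 10^14 m²/s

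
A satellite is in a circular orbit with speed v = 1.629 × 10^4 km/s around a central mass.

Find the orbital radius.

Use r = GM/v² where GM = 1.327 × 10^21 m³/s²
v = 1.629 × 10^4 km/s = 1.629 × 10^7 m/s
GM = 1.327 × 10^21 m³/s²
v² = 2.65364 × 10^14 m²/s²
r = GM/v² = (1.327 × 10^21) / (2.65364 × 10^14) = 5.00068 × 10^6 m ≈ 5.001 Mm

Final answer: 5.001 Mm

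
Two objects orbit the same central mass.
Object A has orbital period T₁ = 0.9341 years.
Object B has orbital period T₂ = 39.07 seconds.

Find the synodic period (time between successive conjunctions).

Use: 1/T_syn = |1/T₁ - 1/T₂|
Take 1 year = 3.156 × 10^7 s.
T₁ = 0.9341 years = 2.94802 × 10^7 s
T₂ = 39.07 seconds
1/T₁ = 3.39211 × 10^-8 s⁻¹
1/T₂ = 0.0255951 s⁻¹
|1/T₁ − 1/T₂| = 0.0255951 s⁻¹
T_syn = 1 / |1/T₁ − 1/T₂| = 39.0701 s ≈ 39.07 seconds

Final answer: T_syn = 39.07 seconds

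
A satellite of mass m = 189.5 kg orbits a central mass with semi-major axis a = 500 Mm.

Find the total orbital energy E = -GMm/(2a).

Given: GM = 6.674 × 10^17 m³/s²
a = 500 Mm = 5 × 10^8 m
GM = 6.674 × 10^17 m³/s²
2a = 1 × 10^9 m
GMm = 6.674 × 10^17 × 189.5 = 1.26472 × 10^20 m³·kg/s²
E = −GMm/(2a) = -1.26472 × 10^11 J ≈ -126.5 GJ

Final answer: -126.5 GJ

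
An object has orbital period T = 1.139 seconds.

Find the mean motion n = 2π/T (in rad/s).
T = 1.139 seconds
n = 2π / 1.139 s = 5.51641 rad/s ≈ 5.516 rad/s

Final answer: n = 5.516 rad/s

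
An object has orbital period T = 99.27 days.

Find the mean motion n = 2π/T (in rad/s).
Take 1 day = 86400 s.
T = 99.27 days = 8.57693 × 10^6 s
n = 2π / (8.57693 × 10^6 s) = 7.32568 × 10^-7 rad/s ≈ 7.326 × 10^-7 rad/s

Final answer: n = 7.326 × 10^-7 rad/s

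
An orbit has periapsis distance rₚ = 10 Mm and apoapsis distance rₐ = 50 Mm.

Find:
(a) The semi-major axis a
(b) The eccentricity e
rₚ = 10 Mm = 1 × 10^7 m
rₐ = 50 Mm = 5 × 10^7 m
(a) a = (rₚ + rₐ)/2 = 3 × 10^7 m ≈ 30 Mm
(b) e = (rₐ − rₚ)/(rₐ + rₚ) = (4 × 10^7) / (6 × 10^7) = 0.666667

Final answer:
(a) a = 30 Mm
(b) e = 0.6667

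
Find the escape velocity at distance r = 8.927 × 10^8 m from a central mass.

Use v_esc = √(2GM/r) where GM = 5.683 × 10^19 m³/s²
r = 8.927 × 10^8 m
GM = 5.683 × 10^19 m³/s²
2GM/r = 2 × (5.683 × 10^19) / (8.927 × 10^8) = 1.27322 × 10^11 m²/s²
v_esc = √(2GM/r) = 356822 m/s ≈ 356.8 km/s

Final answer: 356.8 km/s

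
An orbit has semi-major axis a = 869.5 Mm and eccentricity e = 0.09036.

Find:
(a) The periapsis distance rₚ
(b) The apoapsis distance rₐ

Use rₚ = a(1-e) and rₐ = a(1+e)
a = 869.5 Mm = 8.695 × 10^8 m
e = 0.09036:  1 − e = 0.90964,  1 + e = 1.09036
(a) rₚ = a(1 − e) = 8.695 × 10^8 m × 0.90964 = 7.90932 × 10^8 m ≈ 790.9 Mm
(b) rₐ = a(1 + e) = 8.695 × 10^8 m × 1.09036 = 9.48068 × 10^8 m ≈ 948.1 Mm

Final answer:
(a) rₚ = 790.9 Mm
(b) rₐ = 948.1 Mm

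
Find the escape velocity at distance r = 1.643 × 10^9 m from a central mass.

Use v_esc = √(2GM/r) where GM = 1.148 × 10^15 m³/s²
r = 1.643 × 10^9 m
GM = 1.148 × 10^15 m³/s²
2GM/r = 2 × (1.148 × 10^15) / (1.643 × 10^9) = 1.39744 × 10^6 m²/s²
v_esc = √(2GM/r) = 1182.14 m/s ≈ 1.182 km/s

Final answer: 1.182 km/s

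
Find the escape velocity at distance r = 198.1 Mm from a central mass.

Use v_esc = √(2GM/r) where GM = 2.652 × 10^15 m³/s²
r = 198.1 Mm = 1.981 × 10^8 m
GM = 2.652 × 10^15 m³/s²
2GM/r = 2 × (2.652 × 10^15) / (1.981 × 10^8) = 2.67744 × 10^7 m²/s²
v_esc = √(2GM/r) = 5174.39 m/s ≈ 5.174 km/s

Final answer: 5.174 km/s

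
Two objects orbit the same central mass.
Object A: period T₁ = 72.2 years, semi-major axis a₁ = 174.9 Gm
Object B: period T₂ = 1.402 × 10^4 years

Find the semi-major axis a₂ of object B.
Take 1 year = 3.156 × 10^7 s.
T₁ = 72.2 years = 2.27863 × 10^9 s
T₂ = 1.402 × 10^4 years = 4.42471 × 10^11 s
a₁ = 174.9 Gm = 1.749 × 10^11 m
Kepler's third law: (T₂/T₁)² = (a₂/a₁)³  ⇒  a₂ = a₁ (T₂/T₁)^(2/3)
T₂/T₁ = 194.183
(T₂/T₁)^(2/3) = 33.5331
a₂ = 1.749 × 10^11 m × 33.5331 = 5.86494 × 10^12 m ≈ 5.865 Tm

Final answer: a₂ = 5.865 Tm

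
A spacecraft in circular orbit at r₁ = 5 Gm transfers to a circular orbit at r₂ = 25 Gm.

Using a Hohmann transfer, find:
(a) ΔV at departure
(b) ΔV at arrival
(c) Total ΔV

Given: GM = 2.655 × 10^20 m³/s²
r₁ = 5 Gm = 5 × 10^9 m
r₂ = 25 Gm = 2.5 × 10^10 m
GM = 2.655 × 10^20 m³/s²
Transfer ellipse: a_t = (r₁ + r₂)/2 = 1.5 × 10^10 m
Circular speed at r₁: v₁ = √(GM/r₁) = 230434 m/s
Transfer speed at r₁ (periapsis): v₁ₜ = √(GM(2/r₁ − 1/a_t)) = 297489 m/s
(a) ΔV₁ = v₁ₜ − v₁ = 67055.1 m/s ≈ 67.06 km/s
Circular speed at r₂: v₂ = √(GM/r₂) = 103053 m/s
Transfer speed at r₂ (apoapsis): v₂ₜ = √(GM(2/r₂ − 1/a_t)) = 59497.9 m/s
(b) ΔV₂ = v₂ − v₂ₜ = 43555.5 m/s ≈ 43.56 km/s
(c) ΔV_total = ΔV₁ + ΔV₂ = 110611 m/s ≈ 110.6 km/s

Final answer:
(a) ΔV₁ = 67.06 km/s
(b) ΔV₂ = 43.56 km/s
(c) ΔV_total = 110.6 km/s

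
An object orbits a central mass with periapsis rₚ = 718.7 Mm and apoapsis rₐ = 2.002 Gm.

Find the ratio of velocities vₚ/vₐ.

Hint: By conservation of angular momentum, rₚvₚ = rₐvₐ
rₚ = 718.7 Mm = 7.187 × 10^8 m
rₐ = 2.002 Gm = 2.002 × 10^9 m
rₚvₚ = rₐvₐ  ⇒  vₚ/vₐ = rₐ/rₚ
vₚ/vₐ = (2.002 × 10^9) / (7.187 × 10^8) = 2.78559

Final answer: vₚ/vₐ = 2.786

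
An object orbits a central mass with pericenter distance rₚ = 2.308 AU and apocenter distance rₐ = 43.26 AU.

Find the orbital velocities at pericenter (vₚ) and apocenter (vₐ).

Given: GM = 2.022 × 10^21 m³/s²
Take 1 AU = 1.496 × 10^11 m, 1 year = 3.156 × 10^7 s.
rₚ = 2.308 AU = 3.45277 × 10^11 m
rₐ = 43.26 AU = 6.4717 × 10^12 m
GM = 2.022 × 10^21 m³/s²
a = (rₚ + rₐ)/2 = 3.40849 × 10^12 m
Vis-viva: v² = GM (2/r − 1/a)
vₚ² = 2.022 × 10^21 × (5.79245 × 10^-12 − 2.93385 × 10^-13) = 1.11191 × 10^10 m²/s²
vₚ = 105447 m/s ≈ 22.25 AU/year
vₐ² = 2.022 × 10^21 × (3.09038 × 10^-13 − 2.93385 × 10^-13) = 3.16496 × 10^7 m²/s²
vₐ = 5625.8 m/s ≈ 1.187 AU/year

Final answer: vₚ = 22.25 AU/year, vₐ = 1.187 AU/year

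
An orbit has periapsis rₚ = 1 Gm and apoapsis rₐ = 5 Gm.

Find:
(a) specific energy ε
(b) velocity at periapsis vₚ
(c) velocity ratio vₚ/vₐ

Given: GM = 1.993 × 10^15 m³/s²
rₚ = 1 Gm = 1 × 10^9 m
rₐ = 5 Gm = 5 × 10^9 m
GM = 1.993 × 10^15 m³/s²
a = (rₚ + rₐ)/2 = 3 × 10^9 m
e = (rₐ − rₚ)/(rₐ + rₚ) = (4 × 10^9) / (6 × 10^9) = 0.666667
(a) 2a = 6 × 10^9 m;  ε = −GM/(2a) = -332167 J/kg ≈ -332.2 kJ/kg
(b) vₚ² = GM (2/rₚ − 1/a) = 1.993 × 10^15 × (2 × 10^-9 − 3.33333 × 10^-10) = 3.32167 × 10^6 m²/s²;  vₚ = 1822.54 m/s ≈ 1.823 km/s
(c) vₚ/vₐ = rₐ/rₚ (angular momentum) = (5 × 10^9) / (1 × 10^9) = 5 ≈ 5

Final answer:
(a) specific energy ε = -332.2 kJ/kg
(b) velocity at periapsis vₚ = 1.823 km/s
(c) velocity ratio vₚ/vₐ = 5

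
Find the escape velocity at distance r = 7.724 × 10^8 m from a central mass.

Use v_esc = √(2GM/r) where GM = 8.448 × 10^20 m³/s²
r = 7.724 × 10^8 m
GM = 8.448 × 10^20 m³/s²
2GM/r = 2 × (8.448 × 10^20) / (7.724 × 10^8) = 2.18747 × 10^12 m²/s²
v_esc = √(2GM/r) = 1.47901 × 10^6 m/s ≈ 1479 km/s

Final answer: 1479 km/s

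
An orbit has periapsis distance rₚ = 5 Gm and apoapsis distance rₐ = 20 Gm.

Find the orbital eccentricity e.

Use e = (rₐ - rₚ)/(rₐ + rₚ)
rₚ = 5 Gm = 5 × 10^9 m
rₐ = 20 Gm = 2 × 10^10 m
rₐ − rₚ = 1.5 × 10^10 m
rₐ + rₚ = 2.5 × 10^10 m
e = (rₐ − rₚ)/(rₐ + rₚ) = 0.6

Final answer: e = 0.6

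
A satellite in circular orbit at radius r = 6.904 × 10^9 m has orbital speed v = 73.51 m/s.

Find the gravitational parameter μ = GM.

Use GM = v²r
r = 6.904 × 10^9 m
v = 73.51 m/s
v² = 5403.72 m²/s²
GM = v²r = 5403.72 × 6.904 × 10^9 = 3.73073 × 10^13 m³/s²
GM ≈ 3.731 × 10^13 m³/s²

Final answer: GM = 3.731 × 10^13 m³/s²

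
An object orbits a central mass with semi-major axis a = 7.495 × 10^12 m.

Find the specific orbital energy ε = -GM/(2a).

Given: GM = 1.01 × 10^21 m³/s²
a = 7.495 × 10^12 m
GM = 1.01 × 10^21 m³/s²
2a = 1.499 × 10^13 m
ε = −GM/(2a) = -6.73783 × 10^7 J/kg ≈ -67.38 MJ/kg

Final answer: -67.38 MJ/kg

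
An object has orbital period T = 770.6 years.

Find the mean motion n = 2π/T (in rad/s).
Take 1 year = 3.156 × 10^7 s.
T = 770.6 years = 2.43201 × 10^10 s
n = 2π / (2.43201 × 10^10 s) = 2.58353 × 10^-10 rad/s ≈ 2.584 × 10^-10 rad/s

Final answer: n = 2.584 × 10^-10 rad/s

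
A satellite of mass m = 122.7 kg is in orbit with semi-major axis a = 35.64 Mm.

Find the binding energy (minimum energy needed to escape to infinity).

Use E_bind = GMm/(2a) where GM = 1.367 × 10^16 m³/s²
a = 35.64 Mm = 3.564 × 10^7 m
GM = 1.367 × 10^16 m³/s²
m = 122.7 kg
GMm = 1.367 × 10^16 × 122.7 = 1.67731 × 10^18 m³·kg/s²
2a = 7.128 × 10^7 m
E_bind = GMm/(2a) = 2.35313 × 10^10 J ≈ 23.53 GJ

Final answer: 23.53 GJ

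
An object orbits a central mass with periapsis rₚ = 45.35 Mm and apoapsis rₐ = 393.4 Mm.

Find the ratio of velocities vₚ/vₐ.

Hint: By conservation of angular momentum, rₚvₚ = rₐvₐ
rₚ = 45.35 Mm = 4.535 × 10^7 m
rₐ = 393.4 Mm = 3.934 × 10^8 m
rₚvₚ = rₐvₐ  ⇒  vₚ/vₐ = rₐ/rₚ
vₚ/vₐ = (3.934 × 10^8) / (4.535 × 10^7) = 8.67475

Final answer: vₚ/vₐ = 8.675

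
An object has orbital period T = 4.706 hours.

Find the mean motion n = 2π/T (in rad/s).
T = 4.706 hours = 16941.6 s
n = 2π / 16941.6 s = 0.000370873 rad/s ≈ 0.0003709 rad/s

Final answer: n = 0.0003709 rad/s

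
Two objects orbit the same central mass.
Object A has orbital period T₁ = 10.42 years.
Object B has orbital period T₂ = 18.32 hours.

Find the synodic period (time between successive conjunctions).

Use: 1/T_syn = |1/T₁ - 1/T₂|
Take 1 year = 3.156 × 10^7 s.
T₁ = 10.42 years = 3.28855 × 10^8 s
T₂ = 18.32 hours = 65952 s
1/T₁ = 3.04085 × 10^-9 s⁻¹
1/T₂ = 1.51625 × 10^-5 s⁻¹
|1/T₁ − 1/T₂| = 1.51595 × 10^-5 s⁻¹
T_syn = 1 / |1/T₁ − 1/T₂| = 65965.2 s ≈ 18.32 hours

Final answer: T_syn = 18.32 hours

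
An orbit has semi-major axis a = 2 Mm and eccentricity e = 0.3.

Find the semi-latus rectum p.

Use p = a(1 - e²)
a = 2 Mm = 2 × 10^6 m
e = 0.3,  e² = 0.09,  1 − e² = 0.91
p = a(1 − e²) = 2 × 10^6 m × 0.91 = 1.82 × 10^6 m ≈ 1.82 Mm

Final answer: p = 1.82 Mm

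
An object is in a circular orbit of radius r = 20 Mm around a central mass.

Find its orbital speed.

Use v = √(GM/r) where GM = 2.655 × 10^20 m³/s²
r = 20 Mm = 2 × 10^7 m
GM = 2.655 × 10^20 m³/s²
GM/r = (2.655 × 10^20) / (2 × 10^7) = 1.3275 × 10^13 m²/s²
v = √(GM/r) = 3.64349 × 10^6 m/s ≈ 3643 km/s

Final answer: 3643 km/s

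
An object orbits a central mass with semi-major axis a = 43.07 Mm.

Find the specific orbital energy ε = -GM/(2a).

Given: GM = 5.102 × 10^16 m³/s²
a = 43.07 Mm = 4.307 × 10^7 m
GM = 5.102 × 10^16 m³/s²
2a = 8.614 × 10^7 m
ε = −GM/(2a) = -5.92292 × 10^8 J/kg ≈ -592.3 MJ/kg

Final answer: -592.3 MJ/kg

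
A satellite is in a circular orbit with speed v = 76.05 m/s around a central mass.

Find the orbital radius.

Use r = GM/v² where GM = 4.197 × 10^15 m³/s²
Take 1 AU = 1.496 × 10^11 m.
v = 76.05 m/s
GM = 4.197 × 10^15 m³/s²
v² = 5783.6 m²/s²
r = GM/v² = (4.197 × 10^15) / 5783.6 = 7.25672 × 10^11 m ≈ 4.851 AU

Final answer: 4.851 AU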